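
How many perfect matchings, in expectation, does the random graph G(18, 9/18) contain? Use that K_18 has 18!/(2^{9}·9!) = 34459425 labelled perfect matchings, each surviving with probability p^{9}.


K_18 has 18!/(2^{9}·9!) = 34459425 labelled perfect matchings.
For each such perfect matching H, let X_H = 1 if all 9 edges of H are present in G. Then P[X_H = 1] = p^{9} = (1/2)^{9} = 1/512.
By linearity: E[X] = Σ_H E[X_H] = 34459425 · p^{9} = 34459425 · 1/512 = 34459425/512.
Numerically: E[X] ≈ 6.73e+04.

E[X] = 34459425 · (1/2)^{9} = 34459425/512 ≈ 6.73e+04.


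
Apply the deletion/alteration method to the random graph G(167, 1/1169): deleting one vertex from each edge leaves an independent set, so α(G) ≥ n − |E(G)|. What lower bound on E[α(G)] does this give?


E[|E(G)|] = C(167, 2)·p = 13861 · (1/1169) = 83/7.
E[α(G)] ≥ n − E[|E(G)|] = 167 − 83/7 = 1086/7.
Numerically: ≈ 155.142857.
(This is only a lower bound; the true E[α(G)] may be larger.)

E[α(G)] ≥ 1086/7 ≈ 155.142857.


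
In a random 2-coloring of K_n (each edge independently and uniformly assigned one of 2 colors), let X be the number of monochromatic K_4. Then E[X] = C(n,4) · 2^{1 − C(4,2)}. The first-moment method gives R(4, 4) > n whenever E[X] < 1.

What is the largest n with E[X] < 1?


We need C(n, 4) · 2^{1 − 6} < 1, i.e. C(n, 4) < 2^{6 − 1} = 32.
Check values of n near the boundary:
  n = 4: C(4, 4) = 1; 1 < 32? YES
  n = 5: C(5, 4) = 5; 5 < 32? YES
  n = 6: C(6, 4) = 15; 15 < 32? YES
  n = 7: C(7, 4) = 35; 35 < 32? NO
  n = 8: C(8, 4) = 70; 70 < 32? NO
The largest n with C(n, 4) < 32 is n = 6 (where E[X] = 15/32 ≈ 0.469). Hence R(4, 4) > 6, i.e. R(4, 4) ≥ 7.

Largest n = 6; hence R(4, 4) > 6.


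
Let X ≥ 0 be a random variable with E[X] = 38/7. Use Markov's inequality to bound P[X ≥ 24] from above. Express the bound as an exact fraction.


μ = E[X] = 38/7, a = 24.
Markov: P[X ≥ 24] ≤ μ/a = (38/7)/24 = 19/84.
Numerically: ≈ 0.22619.
(Since a = 24 > μ = 5.42857, the bound 19/84 is < 1 and informative.)

P[X ≥ 24] ≤ 19/84 ≈ 0.22619.


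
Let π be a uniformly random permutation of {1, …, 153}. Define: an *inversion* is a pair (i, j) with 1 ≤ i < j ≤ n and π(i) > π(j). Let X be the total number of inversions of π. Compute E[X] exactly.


Write X = Σ X_I over the C(153, 2) = 11628 pairs i < j, with X_I the indicator of one inversion.
There are 11628 indicators.
For each fixed pair i < j, the values π(i) and π(j) are two distinct elements of {1, …, 153} in uniformly random order; by symmetry P[π(i) > π(j)] = 1/2.
By linearity: E[X] = 11628 · (1/2) = C(153, 2) · (1/2) = 11628/2 = 5814 ≈ 5814.00000.

E[X] = 5814 = 5814.00000.


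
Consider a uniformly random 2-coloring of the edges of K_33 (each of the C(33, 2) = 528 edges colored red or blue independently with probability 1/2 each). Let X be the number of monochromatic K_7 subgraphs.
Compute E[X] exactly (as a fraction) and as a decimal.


Let X = Σ_S X_S over the C(33, 7) = 4272048 subsets S of size 7, where X_S = 1 if the K_7 on S is monochromatic.
For a fixed S, the K_7 on S has C(7, 2) = 21 edges. P[all 21 edges red] = (1/2)^21, and likewise for blue, so P[monochromatic] = 2·(1/2)^21 = 2^{1 − 21} = 1/1048576.
Summing: E[X] = C(33, 7) · 2^{1 − 21} = 4272048 · 1/1048576 = 267003/65536.
Numerically: E[X] ≈ 4.07414.

E[X] = C(33,7)·2^(1−C(7,2)) = 267003/65536 ≈ 4.07414.


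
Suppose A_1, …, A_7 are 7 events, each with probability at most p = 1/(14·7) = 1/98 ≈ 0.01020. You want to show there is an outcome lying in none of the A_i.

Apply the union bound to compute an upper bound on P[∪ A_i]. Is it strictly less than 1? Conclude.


Union bound: P[∪_{i=1}^{7} A_i] ≤ Σ_i P[A_i] ≤ 7·p = 7·(1/98) = 1/14.
Numerically: 1/14 ≈ 0.07143.
Is 1/14 < 1? YES.
Since P[∪ A_i] ≤ 1/14 < 1, the complement has P[∩ A_i^c] ≥ 1 − 1/14 = 13/14 > 0, so some outcome avoids every A_i.

7·p = 1/14 ≈ 0.07143; existence CERTIFIED by the union bound.


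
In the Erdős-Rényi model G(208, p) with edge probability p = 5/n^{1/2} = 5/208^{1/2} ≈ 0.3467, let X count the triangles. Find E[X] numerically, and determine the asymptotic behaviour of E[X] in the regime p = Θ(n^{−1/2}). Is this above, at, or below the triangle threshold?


Number of potential triangles: C(208, 3) = 1478256.
Each occurs with probability p³ ≈ (0.3467)³ ≈ 4.166919e-02.
By linearity: E[X] = C(208, 3)·p³ ≈ 1478256 · 4.166919e-02 ≈ 61597.7234.
Since α = 1/2 < 1, p = c/n^{1/2} ≫ 1/n is above the triangle threshold p ~ 1/n. Asymptotically E[X] ~ (c³/6)·n^{3(1−α)} = (5³/6)·n^{1.5} → ∞; triangles are abundant w.h.p.

E[X] ≈ 61597.7234; in regime p = Θ(1/n^{1/2}) E[X] diverges (above the triangle threshold p ~ 1/n).


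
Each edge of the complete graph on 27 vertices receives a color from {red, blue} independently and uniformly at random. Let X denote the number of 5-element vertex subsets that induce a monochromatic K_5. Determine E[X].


Let X = Σ_S X_S over the C(27, 5) = 80730 subsets S of size 5, where X_S = 1 if the K_5 on S is monochromatic.
For a fixed S, the K_5 on S has C(5, 2) = 10 edges. P[all 10 edges red] = (1/2)^10, and likewise for blue, so P[monochromatic] = 2·(1/2)^10 = 2^{1 − 10} = 1/512.
Summing: E[X] = C(27, 5) · 2^{1 − 10} = 80730 · 1/512 = 40365/256.
Numerically: E[X] ≈ 157.676.

E[X] = C(27,5)·2^(1−C(5,2)) = 40365/256 ≈ 157.676.


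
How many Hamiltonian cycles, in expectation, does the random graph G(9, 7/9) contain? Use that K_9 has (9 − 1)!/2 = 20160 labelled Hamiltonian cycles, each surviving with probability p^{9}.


K_9 has (9 − 1)!/2 = 20160 labelled Hamiltonian cycles.
For each such Hamiltonian cycle H, let X_H = 1 if all 9 edges of H are present in G. Then P[X_H = 1] = p^{9} = (7/9)^{9} = 40353607/387420489.
By linearity: E[X] = Σ_H E[X_H] = 20160 · p^{9} = 20160 · 40353607/387420489 = 90392079680/43046721.
Numerically: E[X] ≈ 2.1e+03.

E[X] = 20160 · (7/9)^{9} = 90392079680/43046721 ≈ 2.1e+03.


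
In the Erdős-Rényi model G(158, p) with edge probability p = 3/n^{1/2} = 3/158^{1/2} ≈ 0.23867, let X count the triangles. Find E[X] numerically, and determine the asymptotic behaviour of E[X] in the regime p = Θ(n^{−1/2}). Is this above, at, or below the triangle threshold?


Number of potential triangles: C(158, 3) = 644956.
Each occurs with probability p³ ≈ (0.23867)³ ≈ 1.3594966e-02.
By linearity: E[X] = C(158, 3)·p³ ≈ 644956 · 1.3594966e-02 ≈ 8768.15505.
Since α = 1/2 < 1, p = c/n^{1/2} ≫ 1/n is above the triangle threshold p ~ 1/n. Asymptotically E[X] ~ (c³/6)·n^{3(1−α)} = (3³/6)·n^{1.5} → ∞; triangles are abundant w.h.p.

E[X] ≈ 8768.15505; in regime p = Θ(1/n^{1/2}) E[X] diverges (above the triangle threshold p ~ 1/n).


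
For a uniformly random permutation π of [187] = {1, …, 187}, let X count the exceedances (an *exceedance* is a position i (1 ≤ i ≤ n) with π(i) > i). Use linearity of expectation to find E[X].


Write X = Σ_{i=1}^{187} X_i, where X_i = 1_{π(i) > i}.
For each fixed i, π(i) is uniform over {1, …, 187} (marginal of a uniform permutation), so P[π(i) > i] = (n − i)/n. Summing: Σ_{i=1}^{187} (n − i)/n = (0 + 1 + … + 186)/187 = 187(187 − 1)/(2·187) = (187 − 1)/2.
Hence E[X] = Σ_{i=1}^{187} (187 − i)/187 = 93 ≈ 93.000000.

E[X] = 93 = 93.000000.


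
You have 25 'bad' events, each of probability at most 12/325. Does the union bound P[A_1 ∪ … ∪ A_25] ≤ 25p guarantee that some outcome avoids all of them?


Union bound: P[∪_{i=1}^{25} A_i] ≤ Σ_i P[A_i] ≤ 25·p = 25·(12/325) = 12/13.
Numerically: 12/13 ≈ 0.923077.
Is 12/13 < 1? YES.
Since P[∪ A_i] ≤ 12/13 < 1, the complement has P[∩ A_i^c] ≥ 1 − 12/13 = 1/13 > 0, so some outcome avoids every A_i.

25·p = 12/13 ≈ 0.923077; existence CERTIFIED by the union bound.


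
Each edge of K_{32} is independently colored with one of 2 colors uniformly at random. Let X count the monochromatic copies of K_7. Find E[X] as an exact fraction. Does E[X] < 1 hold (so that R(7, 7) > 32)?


E[X] = C(32, 7) · 2^{1 − 21} = 3365856 · 2^{−20} = 3365856/1048576.
As a reduced fraction: E[X] = 105183/32768 ≈ 3.210.
Is E[X] < 1? NO.
Since E[X] ≥ 1, the first-moment bound is inconclusive at n = 32; it does NOT by itself certify R(7, 7) > 32.

E[X] = 105183/32768 ≈ 3.210; E[X] ≥ 1; first-moment method inconclusive here.


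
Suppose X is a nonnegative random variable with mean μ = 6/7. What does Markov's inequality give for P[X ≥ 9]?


μ = E[X] = 6/7, a = 9.
Markov: P[X ≥ 9] ≤ μ/a = (6/7)/9 = 2/21.
Numerically: ≈ 0.09524.
(Since a = 9 > μ = 0.85714, the bound 2/21 is < 1 and informative.)

P[X ≥ 9] ≤ 2/21 ≈ 0.09524.


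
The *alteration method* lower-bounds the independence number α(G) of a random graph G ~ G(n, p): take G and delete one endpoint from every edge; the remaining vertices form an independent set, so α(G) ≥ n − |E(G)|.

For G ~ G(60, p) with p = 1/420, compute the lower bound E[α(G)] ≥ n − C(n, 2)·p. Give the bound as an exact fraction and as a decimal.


E[|E(G)|] = C(60, 2)·p = 1770 · (1/420) = 59/14.
E[α(G)] ≥ n − E[|E(G)|] = 60 − 59/14 = 781/14.
Numerically: ≈ 55.78571.
(This is only a lower bound; the true E[α(G)] may be larger.)

E[α(G)] ≥ 781/14 ≈ 55.78571.


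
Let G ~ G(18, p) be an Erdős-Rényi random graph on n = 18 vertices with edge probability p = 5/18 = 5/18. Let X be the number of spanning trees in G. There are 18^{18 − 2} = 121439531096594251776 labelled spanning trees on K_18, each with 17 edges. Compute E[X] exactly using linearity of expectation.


K_18 has 18^{18 − 2} = 121439531096594251776 labelled spanning trees.
For each such spanning tree H, let X_H = 1 if all 17 edges of H are present in G. Then P[X_H = 1] = p^{17} = (5/18)^{17} = 762939453125/2185911559738696531968.
By linearity of expectation: E[X] = Σ_H E[X_H] = 121439531096594251776 · p^{17} = 121439531096594251776 · 762939453125/2185911559738696531968 = 762939453125/18.
Numerically: E[X] ≈ 4.239e+10.

E[X] = 121439531096594251776 · (5/18)^{17} = 762939453125/18 ≈ 4.239e+10.


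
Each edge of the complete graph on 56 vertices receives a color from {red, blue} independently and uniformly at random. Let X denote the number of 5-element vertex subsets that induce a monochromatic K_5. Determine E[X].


Let X = Σ_S X_S over the C(56, 5) = 3819816 subsets S of size 5, where X_S = 1 if the K_5 on S is monochromatic.
For a fixed S, the K_5 on S has C(5, 2) = 10 edges. P[all 10 edges red] = (1/2)^10, and likewise for blue, so P[monochromatic] = 2·(1/2)^10 = 2^{1 − 10} = 1/512.
By linearity: E[X] = C(56, 5) · 2^{1 − 10} = 3819816 · 1/512 = 477477/64.
Numerically: E[X] ≈ 7460.578.

E[X] = C(56,5)·2^(1−C(5,2)) = 477477/64 ≈ 7460.578.


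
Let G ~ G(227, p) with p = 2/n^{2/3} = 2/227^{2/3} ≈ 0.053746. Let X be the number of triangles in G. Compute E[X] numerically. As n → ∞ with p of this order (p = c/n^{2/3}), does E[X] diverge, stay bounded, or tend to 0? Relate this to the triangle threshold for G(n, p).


Number of potential triangles: C(227, 3) = 1923825.
Each occurs with probability p³ ≈ (0.053746)³ ≈ 1.5525238e-04.
By linearity: E[X] = C(227, 3)·p³ ≈ 1923825 · 1.5525238e-04 ≈ 298.67841.
Since α = 2/3 < 1, p = c/n^{2/3} ≫ 1/n is above the triangle threshold p ~ 1/n. Asymptotically E[X] ~ (c³/6)·n^{3(1−α)} = (2³/6)·n^{1} → ∞; triangles are abundant w.h.p.

E[X] ≈ 298.67841; in regime p = Θ(1/n^{2/3}) E[X] diverges (above the triangle threshold p ~ 1/n).


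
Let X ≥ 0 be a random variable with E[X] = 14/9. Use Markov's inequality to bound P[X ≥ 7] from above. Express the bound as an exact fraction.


μ = E[X] = 14/9, a = 7.
Markov: P[X ≥ 7] ≤ μ/a = (14/9)/7 = 2/9.
Numerically: ≈ 0.222.
(Since a = 7 > μ = 1.556, the bound 2/9 is < 1 and informative.)

P[X ≥ 7] ≤ 2/9 ≈ 0.222.


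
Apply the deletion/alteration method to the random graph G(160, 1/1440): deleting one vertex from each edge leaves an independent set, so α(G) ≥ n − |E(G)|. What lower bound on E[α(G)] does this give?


E[|E(G)|] = C(160, 2)·p = 12720 · (1/1440) = 53/6.
E[α(G)] ≥ n − E[|E(G)|] = 160 − 53/6 = 907/6.
Numerically: ≈ 151.1667.
(This is only a lower bound; the true E[α(G)] may be larger.)

E[α(G)] ≥ 907/6 ≈ 151.1667.


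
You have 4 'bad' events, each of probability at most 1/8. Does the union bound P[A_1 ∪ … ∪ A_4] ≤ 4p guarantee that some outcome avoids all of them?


Union bound: P[∪_{i=1}^{4} A_i] ≤ Σ_i P[A_i] ≤ 4·p = 4·(1/8) = 1/2.
Numerically: 1/2 ≈ 0.5000.
Is 1/2 < 1? YES.
Since P[∪ A_i] ≤ 1/2 < 1, the complement has P[∩ A_i^c] ≥ 1 − 1/2 = 1/2 > 0, so some outcome avoids every A_i.

4·p = 1/2 ≈ 0.5000; existence CERTIFIED by the union bound.


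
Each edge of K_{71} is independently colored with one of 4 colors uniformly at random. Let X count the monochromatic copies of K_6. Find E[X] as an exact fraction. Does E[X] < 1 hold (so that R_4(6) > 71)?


E[X] = C(71, 6) · 4^{1 − 15} = 143218999 · 4^{−14} = 143218999/268435456.
As a reduced fraction: E[X] = 143218999/268435456 ≈ 0.53353.
Is E[X] < 1? YES.
Since E[X] < 1, there exists a 4-coloring of K_{71} with no monochromatic K_6; hence R_4(6) > 71.

E[X] = 143218999/268435456 ≈ 0.53353; E[X] < 1, so R_4(6) > 71.


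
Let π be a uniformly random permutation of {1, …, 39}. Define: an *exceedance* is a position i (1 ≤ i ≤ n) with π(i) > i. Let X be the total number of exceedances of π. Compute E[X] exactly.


Write X = Σ_{i=1}^{39} X_i, where X_i = 1_{π(i) > i}.
For each fixed i, π(i) is uniform over {1, …, 39} (marginal of a uniform permutation), so P[π(i) > i] = (n − i)/n. Summing: Σ_{i=1}^{39} (n − i)/n = (0 + 1 + … + 38)/39 = 39(39 − 1)/(2·39) = (39 − 1)/2.
Hence E[X] = Σ_{i=1}^{39} (39 − i)/39 = 19 ≈ 19.00000.

E[X] = 19 = 19.00000.


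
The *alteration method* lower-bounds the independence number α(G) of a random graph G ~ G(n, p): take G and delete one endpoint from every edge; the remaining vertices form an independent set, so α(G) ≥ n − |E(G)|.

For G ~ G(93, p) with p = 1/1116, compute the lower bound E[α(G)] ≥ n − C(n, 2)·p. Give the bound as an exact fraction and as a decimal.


E[|E(G)|] = C(93, 2)·p = 4278 · (1/1116) = 23/6.
E[α(G)] ≥ n − E[|E(G)|] = 93 − 23/6 = 535/6.
Numerically: ≈ 89.166667.
(This is only a lower bound; the true E[α(G)] may be larger.)

E[α(G)] ≥ 535/6 ≈ 89.166667.


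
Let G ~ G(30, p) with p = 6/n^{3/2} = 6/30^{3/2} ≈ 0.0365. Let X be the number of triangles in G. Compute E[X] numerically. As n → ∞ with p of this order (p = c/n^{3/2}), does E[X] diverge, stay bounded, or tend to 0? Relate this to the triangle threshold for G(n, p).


Number of potential triangles: C(30, 3) = 4060.
Each occurs with probability p³ ≈ (0.0365)³ ≈ 4.86864e-05.
By linearity: E[X] = C(30, 3)·p³ ≈ 4060 · 4.86864e-05 ≈ 0.198.
Since α = 3/2 > 1, p = c/n^{3/2} = o(1/n) is below the triangle threshold p ~ 1/n. Asymptotically E[X] ~ (c³/6)·n^{3(1−α)} = (6³/6)·n^{-1.5} → 0, so by Markov's inequality G has no triangles w.h.p.

E[X] ≈ 0.198; in regime p = Θ(1/n^{3/2}) E[X] tends to 0 (below the triangle threshold p ~ 1/n).


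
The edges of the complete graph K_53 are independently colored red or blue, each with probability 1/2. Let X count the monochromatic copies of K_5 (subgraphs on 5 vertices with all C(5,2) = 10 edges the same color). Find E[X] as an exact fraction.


Let X = Σ_S X_S over the C(53, 5) = 2869685 subsets S of size 5, where X_S = 1 if the K_5 on S is monochromatic.
For a fixed S, the K_5 on S has C(5, 2) = 10 edges. P[all 10 edges red] = (1/2)^10, and likewise for blue, so P[monochromatic] = 2·(1/2)^10 = 2^{1 − 10} = 1/512.
Summing: E[X] = C(53, 5) · 2^{1 − 10} = 2869685 · 1/512 = 2869685/512.
Numerically: E[X] ≈ 5604.853516.

E[X] = C(53,5)·2^(1−C(5,2)) = 2869685/512 ≈ 5604.853516.


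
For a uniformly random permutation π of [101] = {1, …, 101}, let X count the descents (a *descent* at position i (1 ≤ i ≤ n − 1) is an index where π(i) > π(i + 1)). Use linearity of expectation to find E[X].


Write X = Σ X_I over i = 1, …, 100, with X_I the indicator of one descent.
There are 100 indicators.
For each fixed i, the pair (π(i), π(i+1)) is a uniformly random ordered pair of distinct values from {1, …, 101}; by symmetry P[π(i) > π(i+1)] = 1/2.
By linearity: E[X] = 100 · (1/2) = (101 − 1) · (1/2) = 50 ≈ 50.000000.

E[X] = 50 = 50.000000.


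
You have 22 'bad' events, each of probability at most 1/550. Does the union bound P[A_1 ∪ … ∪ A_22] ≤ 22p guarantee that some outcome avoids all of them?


Union bound: P[∪_{i=1}^{22} A_i] ≤ Σ_i P[A_i] ≤ 22·p = 22·(1/550) = 1/25.
Numerically: 1/25 ≈ 0.04000.
Is 1/25 < 1? YES.
Since P[∪ A_i] ≤ 1/25 < 1, the complement has P[∩ A_i^c] ≥ 1 − 1/25 = 24/25 > 0, so some outcome avoids every A_i.

22·p = 1/25 ≈ 0.04000; existence CERTIFIED by the union bound.


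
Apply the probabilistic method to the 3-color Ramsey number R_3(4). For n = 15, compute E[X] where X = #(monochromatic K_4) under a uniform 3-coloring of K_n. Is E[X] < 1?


E[X] = C(15, 4) · 3^{1 − 6} = 1365 · 3^{−5} = 1365/243.
As a reduced fraction: E[X] = 455/81 ≈ 5.617.
Is E[X] < 1? NO.
Since E[X] ≥ 1, the first-moment bound is inconclusive at n = 15; it does NOT by itself certify R_3(4) > 15.

E[X] = 455/81 ≈ 5.617; E[X] ≥ 1; first-moment method inconclusive here.


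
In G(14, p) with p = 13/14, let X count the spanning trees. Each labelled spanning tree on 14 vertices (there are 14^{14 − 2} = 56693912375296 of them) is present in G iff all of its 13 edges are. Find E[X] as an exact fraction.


K_14 has 14^{14 − 2} = 56693912375296 labelled spanning trees.
For each such spanning tree H, let X_H = 1 if all 13 edges of H are present in G. Then P[X_H = 1] = p^{13} = (13/14)^{13} = 302875106592253/793714773254144.
Summing the indicators: E[X] = Σ_H E[X_H] = 56693912375296 · p^{13} = 56693912375296 · 302875106592253/793714773254144 = 302875106592253/14.
Numerically: E[X] ≈ 2.16339e+13.

E[X] = 56693912375296 · (13/14)^{13} = 302875106592253/14 ≈ 2.16339e+13.


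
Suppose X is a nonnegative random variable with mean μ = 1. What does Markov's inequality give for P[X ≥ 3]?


μ = E[X] = 1, a = 3.
Markov: P[X ≥ 3] ≤ μ/a = (1)/3 = 1/3.
Numerically: ≈ 0.333.
(Since a = 3 > μ = 1.000, the bound 1/3 is < 1 and informative.)

P[X ≥ 3] ≤ 1/3 ≈ 0.333.


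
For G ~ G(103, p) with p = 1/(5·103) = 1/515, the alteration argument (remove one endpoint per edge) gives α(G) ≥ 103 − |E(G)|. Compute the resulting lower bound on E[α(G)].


E[|E(G)|] = C(103, 2)·p = 5253 · (1/515) = 51/5.
E[α(G)] ≥ n − E[|E(G)|] = 103 − 51/5 = 464/5.
Numerically: ≈ 92.80000.
(This is only a lower bound; the true E[α(G)] may be larger.)

E[α(G)] ≥ 464/5 ≈ 92.80000.


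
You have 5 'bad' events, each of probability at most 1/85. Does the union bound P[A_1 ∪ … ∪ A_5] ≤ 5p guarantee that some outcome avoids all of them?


Union bound: P[∪_{i=1}^{5} A_i] ≤ Σ_i P[A_i] ≤ 5·p = 5·(1/85) = 1/17.
Numerically: 1/17 ≈ 0.059.
Is 1/17 < 1? YES.
Since P[∪ A_i] ≤ 1/17 < 1, the complement has P[∩ A_i^c] ≥ 1 − 1/17 = 16/17 > 0, so some outcome avoids every A_i.

5·p = 1/17 ≈ 0.059; existence CERTIFIED by the union bound.


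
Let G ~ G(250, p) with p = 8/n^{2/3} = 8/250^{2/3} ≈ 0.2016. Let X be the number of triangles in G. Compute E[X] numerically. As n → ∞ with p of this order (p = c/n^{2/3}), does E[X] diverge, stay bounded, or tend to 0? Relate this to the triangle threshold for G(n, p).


Number of potential triangles: C(250, 3) = 2573000.
Each occurs with probability p³ ≈ (0.2016)³ ≈ 8.192000e-03.
By linearity: E[X] = C(250, 3)·p³ ≈ 2573000 · 8.192000e-03 ≈ 21078.0160.
Since α = 2/3 < 1, p = c/n^{2/3} ≫ 1/n is above the triangle threshold p ~ 1/n. Asymptotically E[X] ~ (c³/6)·n^{3(1−α)} = (8³/6)·n^{1} → ∞; triangles are abundant w.h.p.

E[X] ≈ 21078.0160; in regime p = Θ(1/n^{2/3}) E[X] diverges (above the triangle threshold p ~ 1/n).


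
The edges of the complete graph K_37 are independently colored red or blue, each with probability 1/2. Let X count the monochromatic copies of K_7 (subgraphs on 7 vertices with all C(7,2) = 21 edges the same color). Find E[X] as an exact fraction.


Let X = Σ_S X_S over the C(37, 7) = 10295472 subsets S of size 7, where X_S = 1 if the K_7 on S is monochromatic.
For a fixed S, the K_7 on S has C(7, 2) = 21 edges. P[all 21 edges red] = (1/2)^21, and likewise for blue, so P[monochromatic] = 2·(1/2)^21 = 2^{1 − 21} = 1/1048576.
By linearity of expectation: E[X] = C(37, 7) · 2^{1 − 21} = 10295472 · 1/1048576 = 643467/65536.
Numerically: E[X] ≈ 9.81853.

E[X] = C(37,7)·2^(1−C(7,2)) = 643467/65536 ≈ 9.81853.


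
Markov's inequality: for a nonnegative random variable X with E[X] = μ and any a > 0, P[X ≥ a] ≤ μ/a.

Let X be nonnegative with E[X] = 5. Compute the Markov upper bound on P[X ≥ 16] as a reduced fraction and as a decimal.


μ = E[X] = 5, a = 16.
Markov: P[X ≥ 16] ≤ μ/a = (5)/16 = 5/16.
Numerically: ≈ 0.3125.
(Since a = 16 > μ = 5.0000, the bound 5/16 is < 1 and informative.)

P[X ≥ 16] ≤ 5/16 ≈ 0.3125.


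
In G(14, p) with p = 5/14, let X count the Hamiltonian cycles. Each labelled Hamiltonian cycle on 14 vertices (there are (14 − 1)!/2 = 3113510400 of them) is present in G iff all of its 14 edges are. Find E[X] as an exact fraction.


K_14 has (14 − 1)!/2 = 3113510400 labelled Hamiltonian cycles.
For each such Hamiltonian cycle H, let X_H = 1 if all 14 edges of H are present in G. Then P[X_H = 1] = p^{14} = (5/14)^{14} = 6103515625/11112006825558016.
Summing the indicators: E[X] = Σ_H E[X_H] = 3113510400 · p^{14} = 3113510400 · 6103515625/11112006825558016 = 5302276611328125/3100448333024.
Numerically: E[X] ≈ 1.71e+03.

E[X] = 3113510400 · (5/14)^{14} = 5302276611328125/3100448333024 ≈ 1.71e+03.


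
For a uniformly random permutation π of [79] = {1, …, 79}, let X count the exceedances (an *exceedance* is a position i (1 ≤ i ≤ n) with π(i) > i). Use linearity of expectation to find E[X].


Write X = Σ_{i=1}^{79} X_i, where X_i = 1_{π(i) > i}.
For each fixed i, π(i) is uniform over {1, …, 79} (marginal of a uniform permutation), so P[π(i) > i] = (n − i)/n. Summing: Σ_{i=1}^{79} (n − i)/n = (0 + 1 + … + 78)/79 = 79(79 − 1)/(2·79) = (79 − 1)/2.
Hence E[X] = Σ_{i=1}^{79} (79 − i)/79 = 39 ≈ 39.0000.

E[X] = 39 = 39.0000.


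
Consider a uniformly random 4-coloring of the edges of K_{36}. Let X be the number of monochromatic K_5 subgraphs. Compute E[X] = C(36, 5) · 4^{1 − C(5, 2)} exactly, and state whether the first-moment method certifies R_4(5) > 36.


E[X] = C(36, 5) · 4^{1 − 10} = 376992 · 4^{−9} = 376992/262144.
As a reduced fraction: E[X] = 11781/8192 ≈ 1.4381104.
Is E[X] < 1? NO.
Since E[X] ≥ 1, the first-moment bound is inconclusive at n = 36; it does NOT by itself certify R_4(5) > 36.

E[X] = 11781/8192 ≈ 1.4381104; E[X] ≥ 1; first-moment method inconclusive here.


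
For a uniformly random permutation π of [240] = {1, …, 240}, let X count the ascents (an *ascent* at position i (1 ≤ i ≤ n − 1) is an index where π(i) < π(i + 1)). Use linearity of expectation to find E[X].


Write X = Σ X_I over i = 1, …, 239, with X_I the indicator of one ascent.
There are 239 indicators.
For each fixed i, the pair (π(i), π(i+1)) is a uniformly random ordered pair of distinct values from {1, …, 240}; by symmetry P[π(i) < π(i+1)] = 1/2.
By linearity: E[X] = 239 · (1/2) = (240 − 1) · (1/2) = 239/2 ≈ 119.50000.

E[X] = 239/2 = 119.50000.


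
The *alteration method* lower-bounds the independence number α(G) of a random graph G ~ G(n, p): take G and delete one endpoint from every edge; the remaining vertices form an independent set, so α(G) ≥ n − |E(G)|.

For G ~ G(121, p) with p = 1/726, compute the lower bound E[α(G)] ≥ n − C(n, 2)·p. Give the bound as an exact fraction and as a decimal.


E[|E(G)|] = C(121, 2)·p = 7260 · (1/726) = 10.
E[α(G)] ≥ n − E[|E(G)|] = 121 − 10 = 111.
Numerically: ≈ 111.00000.
(This is only a lower bound; the true E[α(G)] may be larger.)

E[α(G)] ≥ 111 ≈ 111.00000.


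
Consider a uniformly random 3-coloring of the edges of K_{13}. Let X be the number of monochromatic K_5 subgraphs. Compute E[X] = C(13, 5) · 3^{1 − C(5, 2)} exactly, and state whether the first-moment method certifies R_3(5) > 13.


E[X] = C(13, 5) · 3^{1 − 10} = 1287 · 3^{−9} = 1287/19683.
As a reduced fraction: E[X] = 143/2187 ≈ 0.065386.
Is E[X] < 1? YES.
Since E[X] < 1, there exists a 3-coloring of K_{13} with no monochromatic K_5; hence R_3(5) > 13.

E[X] = 143/2187 ≈ 0.065386; E[X] < 1, so R_3(5) > 13.


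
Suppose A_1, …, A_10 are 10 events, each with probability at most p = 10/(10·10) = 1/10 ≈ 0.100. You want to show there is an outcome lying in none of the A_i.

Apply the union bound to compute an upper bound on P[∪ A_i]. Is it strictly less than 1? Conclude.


Union bound: P[∪_{i=1}^{10} A_i] ≤ Σ_i P[A_i] ≤ 10·p = 10·(1/10) = 1.
Numerically: 1 ≈ 1.000.
Is 1 < 1? NO.
Since the bound 1 is ≥ 1, the union bound is uninformative here; it does NOT by itself certify existence.

10·p = 1 ≈ 1.000; existence NOT certified by the union bound.


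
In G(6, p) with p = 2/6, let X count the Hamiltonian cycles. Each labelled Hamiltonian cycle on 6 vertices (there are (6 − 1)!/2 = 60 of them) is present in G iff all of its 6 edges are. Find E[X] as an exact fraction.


K_6 has (6 − 1)!/2 = 60 labelled Hamiltonian cycles.
For each such Hamiltonian cycle H, let X_H = 1 if all 6 edges of H are present in G. Then P[X_H = 1] = p^{6} = (1/3)^{6} = 1/729.
Summing the indicators: E[X] = Σ_H E[X_H] = 60 · p^{6} = 60 · 1/729 = 20/243.
Numerically: E[X] ≈ 0.082305.

E[X] = 60 · (1/3)^{6} = 20/243 ≈ 0.082305.


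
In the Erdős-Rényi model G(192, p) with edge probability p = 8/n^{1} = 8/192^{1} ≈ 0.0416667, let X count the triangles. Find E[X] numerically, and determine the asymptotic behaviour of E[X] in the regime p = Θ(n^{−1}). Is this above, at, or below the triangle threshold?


Number of potential triangles: C(192, 3) = 1161280.
Each occurs with probability p³ ≈ (0.0416667)³ ≈ 7.23379630e-05.
By linearity: E[X] = C(192, 3)·p³ ≈ 1161280 · 7.23379630e-05 ≈ 84.004630.
Here α = 1, so p = 8/n is exactly at the triangle threshold p ~ 1/n. Asymptotically E[X] → c³/6 = 8³/6 = 256/3 ≈ 85.333333, a bounded constant. In this regime the triangle count is asymptotically Poisson(c³/6).

E[X] ≈ 84.004630; in regime p = Θ(1/n^{1}) E[X] stays bounded (at the triangle threshold p ~ 1/n).


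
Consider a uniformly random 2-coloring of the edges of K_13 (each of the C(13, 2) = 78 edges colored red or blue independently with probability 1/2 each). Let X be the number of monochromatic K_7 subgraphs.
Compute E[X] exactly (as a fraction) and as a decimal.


Let X = Σ_S X_S over the C(13, 7) = 1716 subsets S of size 7, where X_S = 1 if the K_7 on S is monochromatic.
For a fixed S, the K_7 on S has C(7, 2) = 21 edges. P[all 21 edges red] = (1/2)^21, and likewise for blue, so P[monochromatic] = 2·(1/2)^21 = 2^{1 − 21} = 1/1048576.
By linearity: E[X] = C(13, 7) · 2^{1 − 21} = 1716 · 1/1048576 = 429/262144.
Numerically: E[X] ≈ 0.0016.

E[X] = C(13,7)·2^(1−C(7,2)) = 429/262144 ≈ 0.0016.


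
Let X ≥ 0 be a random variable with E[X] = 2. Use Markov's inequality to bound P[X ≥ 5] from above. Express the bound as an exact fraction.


μ = E[X] = 2, a = 5.
Markov: P[X ≥ 5] ≤ μ/a = (2)/5 = 2/5.
Numerically: ≈ 0.40000.
(Since a = 5 > μ = 2.00000, the bound 2/5 is < 1 and informative.)

P[X ≥ 5] ≤ 2/5 ≈ 0.40000.


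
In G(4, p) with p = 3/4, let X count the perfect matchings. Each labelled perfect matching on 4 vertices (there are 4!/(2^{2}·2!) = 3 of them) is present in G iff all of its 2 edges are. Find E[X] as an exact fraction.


K_4 has 4!/(2^{2}·2!) = 3 labelled perfect matchings.
For each such perfect matching H, let X_H = 1 if all 2 edges of H are present in G. Then P[X_H = 1] = p^{2} = (3/4)^{2} = 9/16.
By linearity of expectation: E[X] = Σ_H E[X_H] = 3 · p^{2} = 3 · 9/16 = 27/16.
Numerically: E[X] ≈ 1.6875.

E[X] = 3 · (3/4)^{2} = 27/16 ≈ 1.6875.


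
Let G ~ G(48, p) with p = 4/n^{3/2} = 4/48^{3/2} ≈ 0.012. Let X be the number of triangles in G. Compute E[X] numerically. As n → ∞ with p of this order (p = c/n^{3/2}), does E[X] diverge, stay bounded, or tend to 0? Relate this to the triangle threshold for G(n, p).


Number of potential triangles: C(48, 3) = 17296.
Each occurs with probability p³ ≈ (0.012)³ ≈ 1.74018e-06.
By linearity: E[X] = C(48, 3)·p³ ≈ 17296 · 1.74018e-06 ≈ 0.030.
Since α = 3/2 > 1, p = c/n^{3/2} = o(1/n) is below the triangle threshold p ~ 1/n. Asymptotically E[X] ~ (c³/6)·n^{3(1−α)} = (4³/6)·n^{-1.5} → 0, so by Markov's inequality G has no triangles w.h.p.

E[X] ≈ 0.030; in regime p = Θ(1/n^{3/2}) E[X] tends to 0 (below the triangle threshold p ~ 1/n).


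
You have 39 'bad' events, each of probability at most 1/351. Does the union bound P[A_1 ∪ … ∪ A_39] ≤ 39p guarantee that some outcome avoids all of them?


Union bound: P[∪_{i=1}^{39} A_i] ≤ Σ_i P[A_i] ≤ 39·p = 39·(1/351) = 1/9.
Numerically: 1/9 ≈ 0.11111.
Is 1/9 < 1? YES.
Since P[∪ A_i] ≤ 1/9 < 1, the complement has P[∩ A_i^c] ≥ 1 − 1/9 = 8/9 > 0, so some outcome avoids every A_i.

39·p = 1/9 ≈ 0.11111; existence CERTIFIED by the union bound.


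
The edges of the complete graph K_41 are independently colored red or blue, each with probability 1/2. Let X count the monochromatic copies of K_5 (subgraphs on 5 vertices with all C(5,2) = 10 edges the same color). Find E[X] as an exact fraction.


Let X = Σ_S X_S over the C(41, 5) = 749398 subsets S of size 5, where X_S = 1 if the K_5 on S is monochromatic.
For a fixed S, the K_5 on S has C(5, 2) = 10 edges. P[all 10 edges red] = (1/2)^10, and likewise for blue, so P[monochromatic] = 2·(1/2)^10 = 2^{1 − 10} = 1/512.
By linearity: E[X] = C(41, 5) · 2^{1 − 10} = 749398 · 1/512 = 374699/256.
Numerically: E[X] ≈ 1463.66797.

E[X] = C(41,5)·2^(1−C(5,2)) = 374699/256 ≈ 1463.66797.


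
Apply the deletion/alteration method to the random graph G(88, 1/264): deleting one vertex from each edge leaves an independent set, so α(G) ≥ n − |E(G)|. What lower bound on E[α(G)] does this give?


E[|E(G)|] = C(88, 2)·p = 3828 · (1/264) = 29/2.
E[α(G)] ≥ n − E[|E(G)|] = 88 − 29/2 = 147/2.
Numerically: ≈ 73.5000.
(This is only a lower bound; the true E[α(G)] may be larger.)

E[α(G)] ≥ 147/2 ≈ 73.5000.


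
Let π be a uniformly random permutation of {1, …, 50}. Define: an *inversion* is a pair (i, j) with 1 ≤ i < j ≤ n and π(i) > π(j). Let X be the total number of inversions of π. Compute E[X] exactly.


Write X = Σ X_I over the C(50, 2) = 1225 pairs i < j, with X_I the indicator of one inversion.
There are 1225 indicators.
For each fixed pair i < j, the values π(i) and π(j) are two distinct elements of {1, …, 50} in uniformly random order; by symmetry P[π(i) > π(j)] = 1/2.
By linearity: E[X] = 1225 · (1/2) = C(50, 2) · (1/2) = 1225/2 = 1225/2 ≈ 612.500.

E[X] = 1225/2 = 612.500.


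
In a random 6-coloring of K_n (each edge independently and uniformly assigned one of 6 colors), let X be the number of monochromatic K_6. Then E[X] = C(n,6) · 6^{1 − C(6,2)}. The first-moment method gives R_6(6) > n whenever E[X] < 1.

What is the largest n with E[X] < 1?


We need C(n, 6) · 6^{1 − 15} < 1, i.e. C(n, 6) < 6^{15 − 1} = 78364164096.
Check values of n near the boundary:
  n = 196: C(196, 6) = 72887293024; 72887293024 < 78364164096? YES
  n = 197: C(197, 6) = 75176946208; 75176946208 < 78364164096? YES
  n = 198: C(198, 6) = 77526225777; 77526225777 < 78364164096? YES
  n = 199: C(199, 6) = 79936367511; 79936367511 < 78364164096? NO
  n = 200: C(200, 6) = 82408626300; 82408626300 < 78364164096? NO
  n = 201: C(201, 6) = 84944276340; 84944276340 < 78364164096? NO
The largest n with C(n, 6) < 78364164096 is n = 198 (where E[X] = 25842075259/26121388032 ≈ 0.989307). Hence R_6(6) > 198, i.e. R_6(6) ≥ 199.

Largest n = 198; hence R_6(6) > 198.


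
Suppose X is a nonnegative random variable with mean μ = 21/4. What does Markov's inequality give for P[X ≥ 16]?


μ = E[X] = 21/4, a = 16.
Markov: P[X ≥ 16] ≤ μ/a = (21/4)/16 = 21/64.
Numerically: ≈ 0.328.
(Since a = 16 > μ = 5.250, the bound 21/64 is < 1 and informative.)

P[X ≥ 16] ≤ 21/64 ≈ 0.328.


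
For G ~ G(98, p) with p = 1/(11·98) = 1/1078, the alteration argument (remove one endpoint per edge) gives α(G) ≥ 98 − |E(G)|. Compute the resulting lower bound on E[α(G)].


E[|E(G)|] = C(98, 2)·p = 4753 · (1/1078) = 97/22.
E[α(G)] ≥ n − E[|E(G)|] = 98 − 97/22 = 2059/22.
Numerically: ≈ 93.59091.
(This is only a lower bound; the true E[α(G)] may be larger.)

E[α(G)] ≥ 2059/22 ≈ 93.59091.


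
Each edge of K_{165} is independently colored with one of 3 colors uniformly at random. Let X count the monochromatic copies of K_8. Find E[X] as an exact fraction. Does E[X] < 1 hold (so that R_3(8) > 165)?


E[X] = C(165, 8) · 3^{1 − 28} = 11468588169060 · 3^{−27} = 11468588169060/7625597484987.
As a reduced fraction: E[X] = 141587508260/94143178827 ≈ 1.5040.
Is E[X] < 1? NO.
Since E[X] ≥ 1, the first-moment bound is inconclusive at n = 165; it does NOT by itself certify R_3(8) > 165.

E[X] = 141587508260/94143178827 ≈ 1.5040; E[X] ≥ 1; first-moment method inconclusive here.


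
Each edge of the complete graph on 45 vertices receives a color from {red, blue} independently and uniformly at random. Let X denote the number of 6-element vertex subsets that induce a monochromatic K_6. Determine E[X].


Let X = Σ_S X_S over the C(45, 6) = 8145060 subsets S of size 6, where X_S = 1 if the K_6 on S is monochromatic.
For a fixed S, the K_6 on S has C(6, 2) = 15 edges. P[all 15 edges red] = (1/2)^15, and likewise for blue, so P[monochromatic] = 2·(1/2)^15 = 2^{1 − 15} = 1/16384.
By linearity of expectation: E[X] = C(45, 6) · 2^{1 − 15} = 8145060 · 1/16384 = 2036265/4096.
Numerically: E[X] ≈ 497.135.

E[X] = C(45,6)·2^(1−C(6,2)) = 2036265/4096 ≈ 497.135.


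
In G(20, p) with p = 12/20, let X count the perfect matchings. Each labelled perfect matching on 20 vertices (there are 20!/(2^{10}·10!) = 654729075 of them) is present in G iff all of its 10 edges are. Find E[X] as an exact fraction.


K_20 has 20!/(2^{10}·10!) = 654729075 labelled perfect matchings.
For each such perfect matching H, let X_H = 1 if all 10 edges of H are present in G. Then P[X_H = 1] = p^{10} = (3/5)^{10} = 59049/9765625.
By linearity of expectation: E[X] = Σ_H E[X_H] = 654729075 · p^{10} = 654729075 · 59049/9765625 = 1546443885987/390625.
Numerically: E[X] ≈ 3.9589e+06.

E[X] = 654729075 · (3/5)^{10} = 1546443885987/390625 ≈ 3.9589e+06.


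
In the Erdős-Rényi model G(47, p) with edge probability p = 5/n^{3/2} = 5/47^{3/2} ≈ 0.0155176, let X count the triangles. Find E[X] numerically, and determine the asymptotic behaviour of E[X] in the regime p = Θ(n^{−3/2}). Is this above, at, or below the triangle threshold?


Number of potential triangles: C(47, 3) = 16215.
Each occurs with probability p³ ≈ (0.0155176)³ ≈ 3.73654014e-06.
By linearity: E[X] = C(47, 3)·p³ ≈ 16215 · 3.73654014e-06 ≈ 0.060588.
Since α = 3/2 > 1, p = c/n^{3/2} = o(1/n) is below the triangle threshold p ~ 1/n. Asymptotically E[X] ~ (c³/6)·n^{3(1−α)} = (5³/6)·n^{-1.5} → 0, so by Markov's inequality G has no triangles w.h.p.

E[X] ≈ 0.060588; in regime p = Θ(1/n^{3/2}) E[X] tends to 0 (below the triangle threshold p ~ 1/n).


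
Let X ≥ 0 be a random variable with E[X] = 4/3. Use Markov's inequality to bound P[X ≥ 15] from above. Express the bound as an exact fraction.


μ = E[X] = 4/3, a = 15.
Markov: P[X ≥ 15] ≤ μ/a = (4/3)/15 = 4/45.
Numerically: ≈ 0.088889.
(Since a = 15 > μ = 1.333333, the bound 4/45 is < 1 and informative.)

P[X ≥ 15] ≤ 4/45 ≈ 0.088889.


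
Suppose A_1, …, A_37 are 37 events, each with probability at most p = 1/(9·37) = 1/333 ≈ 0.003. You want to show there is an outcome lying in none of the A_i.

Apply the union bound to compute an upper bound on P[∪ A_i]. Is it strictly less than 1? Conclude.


Union bound: P[∪_{i=1}^{37} A_i] ≤ Σ_i P[A_i] ≤ 37·p = 37·(1/333) = 1/9.
Numerically: 1/9 ≈ 0.111.
Is 1/9 < 1? YES.
Since P[∪ A_i] ≤ 1/9 < 1, the complement has P[∩ A_i^c] ≥ 1 − 1/9 = 8/9 > 0, so some outcome avoids every A_i.

37·p = 1/9 ≈ 0.111; existence CERTIFIED by the union bound.


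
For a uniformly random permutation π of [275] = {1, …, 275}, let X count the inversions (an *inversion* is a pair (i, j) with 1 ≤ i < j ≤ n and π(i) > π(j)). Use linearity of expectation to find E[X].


Write X = Σ X_I over the C(275, 2) = 37675 pairs i < j, with X_I the indicator of one inversion.
There are 37675 indicators.
For each fixed pair i < j, the values π(i) and π(j) are two distinct elements of {1, …, 275} in uniformly random order; by symmetry P[π(i) > π(j)] = 1/2.
By linearity: E[X] = 37675 · (1/2) = C(275, 2) · (1/2) = 37675/2 = 37675/2 ≈ 18837.500.

E[X] = 37675/2 = 18837.500.


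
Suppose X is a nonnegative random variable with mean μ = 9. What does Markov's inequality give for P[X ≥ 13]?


μ = E[X] = 9, a = 13.
Markov: P[X ≥ 13] ≤ μ/a = (9)/13 = 9/13.
Numerically: ≈ 0.692308.
(Since a = 13 > μ = 9.000000, the bound 9/13 is < 1 and informative.)

P[X ≥ 13] ≤ 9/13 ≈ 0.692308.


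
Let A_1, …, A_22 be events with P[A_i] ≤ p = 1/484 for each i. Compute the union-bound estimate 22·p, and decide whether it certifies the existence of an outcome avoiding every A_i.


Union bound: P[∪_{i=1}^{22} A_i] ≤ Σ_i P[A_i] ≤ 22·p = 22·(1/484) = 1/22.
Numerically: 1/22 ≈ 0.045455.
Is 1/22 < 1? YES.
Since P[∪ A_i] ≤ 1/22 < 1, the complement has P[∩ A_i^c] ≥ 1 − 1/22 = 21/22 > 0, so some outcome avoids every A_i.

22·p = 1/22 ≈ 0.045455; existence CERTIFIED by the union bound.


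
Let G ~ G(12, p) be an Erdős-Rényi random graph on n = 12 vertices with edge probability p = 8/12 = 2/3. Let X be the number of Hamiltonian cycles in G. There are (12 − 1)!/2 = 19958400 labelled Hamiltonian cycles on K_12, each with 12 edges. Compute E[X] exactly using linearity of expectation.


K_12 has (12 − 1)!/2 = 19958400 labelled Hamiltonian cycles.
For each such Hamiltonian cycle H, let X_H = 1 if all 12 edges of H are present in G. Then P[X_H = 1] = p^{12} = (2/3)^{12} = 4096/531441.
By linearity: E[X] = Σ_H E[X_H] = 19958400 · p^{12} = 19958400 · 4096/531441 = 1009254400/6561.
Numerically: E[X] ≈ 1.54e+05.

E[X] = 19958400 · (2/3)^{12} = 1009254400/6561 ≈ 1.54e+05.


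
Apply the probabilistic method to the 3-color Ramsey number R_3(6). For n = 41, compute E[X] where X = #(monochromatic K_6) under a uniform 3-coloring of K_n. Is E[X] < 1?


E[X] = C(41, 6) · 3^{1 − 15} = 4496388 · 3^{−14} = 4496388/4782969.
As a reduced fraction: E[X] = 1498796/1594323 ≈ 0.94008.
Is E[X] < 1? YES.
Since E[X] < 1, there exists a 3-coloring of K_{41} with no monochromatic K_6; hence R_3(6) > 41.

E[X] = 1498796/1594323 ≈ 0.94008; E[X] < 1, so R_3(6) > 41.


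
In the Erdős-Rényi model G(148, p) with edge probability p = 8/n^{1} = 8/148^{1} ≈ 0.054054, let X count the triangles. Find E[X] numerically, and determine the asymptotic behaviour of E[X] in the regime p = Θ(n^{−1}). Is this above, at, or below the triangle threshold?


Number of potential triangles: C(148, 3) = 529396.
Each occurs with probability p³ ≈ (0.054054)³ ≈ 1.5793734e-04.
By linearity: E[X] = C(148, 3)·p³ ≈ 529396 · 1.5793734e-04 ≈ 83.61140.
Here α = 1, so p = 8/n is exactly at the triangle threshold p ~ 1/n. Asymptotically E[X] → c³/6 = 8³/6 = 256/3 ≈ 85.33333, a bounded constant. In this regime the triangle count is asymptotically Poisson(c³/6).

E[X] ≈ 83.61140; in regime p = Θ(1/n^{1}) E[X] stays bounded (at the triangle threshold p ~ 1/n).
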